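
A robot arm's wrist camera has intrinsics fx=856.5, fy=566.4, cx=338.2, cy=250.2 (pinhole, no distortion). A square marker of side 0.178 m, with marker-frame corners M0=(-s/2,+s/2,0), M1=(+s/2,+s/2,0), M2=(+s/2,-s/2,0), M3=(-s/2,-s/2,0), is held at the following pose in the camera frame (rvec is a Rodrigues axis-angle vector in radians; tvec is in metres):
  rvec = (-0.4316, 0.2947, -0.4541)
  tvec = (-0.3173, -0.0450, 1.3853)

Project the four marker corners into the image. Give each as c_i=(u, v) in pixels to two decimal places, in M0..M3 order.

c0=(110.25, 279.32) c1=(203.44, 243.60) c2=(172.65, 185.99) c3=(85.45, 220.93)

Intrinsics K: fx=856.5, fy=566.4, cx=338.2, cy=250.2
Marker side s = 0.178 m; corners in marker frame (Z=0):
  M0 = (-0.0890, +0.0890, 0)
  M1 = (+0.0890, +0.0890, 0)
  M2 = (+0.0890, -0.0890, 0)
  M3 = (-0.0890, -0.0890, 0)
rvec = (-0.4316, 0.2947, -0.4541), |rvec| = θ = 0.69234 rad = 39.668°
Rodrigues: sinθ=0.63834, 1−cosθ=0.23025; R = I + sinθ·[k]× + (1−cosθ)·[k]×²:
    [+0.85923 +0.35759 +0.36586]
    [-0.47978 +0.81147 +0.33366]
    [-0.17757 -0.46222 +0.86881]
t = (-0.3173, -0.0450, 1.3853) m
M0: Pc = R·M0+t = (-0.36195, +0.06992, +1.35997); u = 856.5·(-0.36195)/1.35997 + 338.2 = 110.2479, v = 566.4·(+0.06992)/1.35997 + 250.2 = 279.3209
M1: Pc = R·M1+t = (-0.20900, -0.01548, +1.32836); u = 856.5·(-0.20900)/1.32836 + 338.2 = 203.4388, v = 566.4·(-0.01548)/1.32836 + 250.2 = 243.5998
M2: Pc = R·M2+t = (-0.27265, -0.15992, +1.41063); u = 856.5·(-0.27265)/1.41063 + 338.2 = 172.6519, v = 566.4·(-0.15992)/1.41063 + 250.2 = 185.9881
M3: Pc = R·M3+t = (-0.42560, -0.07452, +1.44224); u = 856.5·(-0.42560)/1.44224 + 338.2 = 85.4519, v = 566.4·(-0.07452)/1.44224 + 250.2 = 220.9341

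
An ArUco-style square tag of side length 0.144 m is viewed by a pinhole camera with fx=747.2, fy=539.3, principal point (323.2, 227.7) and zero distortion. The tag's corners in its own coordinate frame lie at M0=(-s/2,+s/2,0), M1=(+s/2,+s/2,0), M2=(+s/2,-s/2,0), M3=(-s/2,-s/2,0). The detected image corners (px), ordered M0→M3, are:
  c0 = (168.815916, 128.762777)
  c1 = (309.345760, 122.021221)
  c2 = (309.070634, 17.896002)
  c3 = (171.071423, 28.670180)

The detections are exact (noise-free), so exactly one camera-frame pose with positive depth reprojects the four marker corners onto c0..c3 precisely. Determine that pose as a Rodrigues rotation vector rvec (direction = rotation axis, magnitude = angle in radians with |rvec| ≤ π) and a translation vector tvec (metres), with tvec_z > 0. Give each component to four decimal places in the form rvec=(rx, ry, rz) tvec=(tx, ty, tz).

rvec=(-0.0939, 0.2128, -0.0137) tvec=(-0.0839, -0.2101, 0.7370)

Intrinsics K: fx=747.2, fy=539.3, cx=323.2, cy=227.7
Marker side s = 0.144 m; corners in marker frame (Z=0):
  M0 = (-0.0720, +0.0720, 0)
  M1 = (+0.0720, +0.0720, 0)
  M2 = (+0.0720, -0.0720, 0)
  M3 = (-0.0720, -0.0720, 0)
Detected image corners:
  c0 = (168.815916, 128.762777) px
  c1 = (309.345760, 122.021221) px
  c2 = (309.070634, 17.896002) px
  c3 = (171.071423, 28.670180) px
Planar DLT: solve 8×8 A·h = b for H (H[2,2]=1):
  H  [+898.69304 -37.77488 +238.15036]
  H  [-82.15306 +699.27060 +73.95616]
  H  [-0.28526 -0.12822 +1.00000]
B = K⁻¹H; ‖b₁‖=1.356843, ‖b₂‖=1.356843; λ = 2/(‖b₁‖+‖b₂‖) = 0.737005, sign → tz>0 ⇒ λ=+0.737005
r₁ = λ·B[:,0] = (+0.97737,-0.02351,-0.21024); r₂ = λ·B[:,1] = (+0.00362,+0.99552,-0.09450)
r₃ = r₁×r₂ = (+0.21151,+0.09160,+0.97307); SVD([r₁ r₂ r₃]) → R = UVᵀ:
  R  [+0.97737 +0.00362 +0.21151]
  R  [-0.02351 +0.99552 +0.09160]
  R  [-0.21024 -0.09450 +0.97307]
t = (-0.08389, -0.21011, +0.73701) m
tr R = 2.945960; θ = arccos((tr R − 1)/2) = 0.232992 rad = 13.349°
axis k = ((R−Rᵀ)₃₂, (R−Rᵀ)₁₃, (R−Rᵀ)₂₁) / (2 sinθ) = (-0.402999, +0.913314, -0.058731)
rvec = θ·k = (-0.093896, +0.212795, -0.013684)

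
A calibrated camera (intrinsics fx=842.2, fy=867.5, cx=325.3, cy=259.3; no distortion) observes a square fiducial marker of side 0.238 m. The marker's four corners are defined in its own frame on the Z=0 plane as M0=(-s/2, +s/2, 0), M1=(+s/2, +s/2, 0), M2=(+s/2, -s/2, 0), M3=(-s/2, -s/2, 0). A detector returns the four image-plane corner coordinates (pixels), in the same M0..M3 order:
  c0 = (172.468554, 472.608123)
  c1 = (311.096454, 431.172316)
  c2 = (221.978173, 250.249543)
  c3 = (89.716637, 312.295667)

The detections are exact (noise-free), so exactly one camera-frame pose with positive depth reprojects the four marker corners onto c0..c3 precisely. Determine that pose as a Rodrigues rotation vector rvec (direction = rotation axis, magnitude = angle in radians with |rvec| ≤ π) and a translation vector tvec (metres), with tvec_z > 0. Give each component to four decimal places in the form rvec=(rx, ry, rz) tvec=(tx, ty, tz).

Intrinsics K: fx=842.2, fy=867.5, cx=325.3, cy=259.3
Marker side s = 0.238 m; corners in marker frame (Z=0):
  M0 = (-0.1190, +0.1190, 0)
  M1 = (+0.1190, +0.1190, 0)
  M2 = (+0.1190, -0.1190, 0)
  M3 = (-0.1190, -0.1190, 0)
Detected image corners:
  c0 = (172.468554, 472.608123) px
  c1 = (311.096454, 431.172316) px
  c2 = (221.978173, 250.249543) px
  c3 = (89.716637, 312.295667) px
Planar DLT: solve 8×8 A·h = b for H (H[2,2]=1):
  H  [+474.64882 +381.07847 +195.51383]
  H  [-391.31112 +752.71410 +369.10670]
  H  [-0.47588 +0.10444 +1.00000]
B = K⁻¹H; ‖b₁‖=0.938318, ‖b₂‖=0.938318; λ = 2/(‖b₁‖+‖b₂‖) = 1.065737, sign → tz>0 ⇒ λ=+1.065737
r₁ = λ·B[:,0] = (+0.79652,-0.32914,-0.50717); r₂ = λ·B[:,1] = (+0.43923,+0.89145,+0.11130)
r₃ = r₁×r₂ = (+0.41548,-0.31142,+0.85463); SVD([r₁ r₂ r₃]) → R = UVᵀ:
  R  [+0.79652 +0.43923 +0.41548]
  R  [-0.32914 +0.89145 -0.31142]
  R  [-0.50717 +0.11130 +0.85463]
t = (-0.16423, +0.13490, +1.06574) m
tr R = 2.542605; θ = arccos((tr R − 1)/2) = 0.689911 rad = 39.529°
axis k = ((R−Rᵀ)₃₂, (R−Rᵀ)₁₃, (R−Rᵀ)₂₁) / (2 sinθ) = (+0.332087, +0.724818, -0.603620)
rvec = θ·k = (+0.229110, +0.500060, -0.416444)

rvec=(0.2291, 0.5001, -0.4164) tvec=(-0.1642, 0.1349, 1.0657)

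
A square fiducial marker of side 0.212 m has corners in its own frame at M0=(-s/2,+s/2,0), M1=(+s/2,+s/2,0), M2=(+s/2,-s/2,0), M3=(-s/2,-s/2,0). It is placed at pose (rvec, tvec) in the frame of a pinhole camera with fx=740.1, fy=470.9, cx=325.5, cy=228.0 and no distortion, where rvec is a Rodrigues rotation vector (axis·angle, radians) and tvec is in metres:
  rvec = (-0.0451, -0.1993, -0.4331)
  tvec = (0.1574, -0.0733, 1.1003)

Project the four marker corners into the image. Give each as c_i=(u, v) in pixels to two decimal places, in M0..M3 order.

c0=(399.49, 257.05) c1=(520.98, 219.24) c2=(462.03, 138.52) c3=(338.24, 173.13)

Intrinsics K: fx=740.1, fy=470.9, cx=325.5, cy=228.0
Marker side s = 0.212 m; corners in marker frame (Z=0):
  M0 = (-0.1060, +0.1060, 0)
  M1 = (+0.1060, +0.1060, 0)
  M2 = (+0.1060, -0.1060, 0)
  M3 = (-0.1060, -0.1060, 0)
rvec = (-0.0451, -0.1993, -0.4331), |rvec| = θ = 0.47888 rad = 27.438°
Rodrigues: sinθ=0.46079, 1−cosθ=0.11249; R = I + sinθ·[k]× + (1−cosθ)·[k]×²:
    [+0.88851 +0.42114 -0.18219]
    [-0.41233 +0.90699 +0.08574]
    [+0.20135 -0.00106 +0.97952]
t = (0.1574, -0.0733, 1.1003) m
M0: Pc = R·M0+t = (+0.10786, +0.06655, +1.07884); u = 740.1·(+0.10786)/1.07884 + 325.5 = 399.4928, v = 470.9·(+0.06655)/1.07884 + 228.0 = 257.0472
M1: Pc = R·M1+t = (+0.29622, -0.02087, +1.12153); u = 740.1·(+0.29622)/1.12153 + 325.5 = 520.9780, v = 470.9·(-0.02087)/1.12153 + 228.0 = 219.2392
M2: Pc = R·M2+t = (+0.20694, -0.21315, +1.12176); u = 740.1·(+0.20694)/1.12176 + 325.5 = 462.0331, v = 470.9·(-0.21315)/1.12176 + 228.0 = 138.5230
M3: Pc = R·M3+t = (+0.01858, -0.12573, +1.07907); u = 740.1·(+0.01858)/1.07907 + 325.5 = 338.2414, v = 470.9·(-0.12573)/1.07907 + 228.0 = 173.1300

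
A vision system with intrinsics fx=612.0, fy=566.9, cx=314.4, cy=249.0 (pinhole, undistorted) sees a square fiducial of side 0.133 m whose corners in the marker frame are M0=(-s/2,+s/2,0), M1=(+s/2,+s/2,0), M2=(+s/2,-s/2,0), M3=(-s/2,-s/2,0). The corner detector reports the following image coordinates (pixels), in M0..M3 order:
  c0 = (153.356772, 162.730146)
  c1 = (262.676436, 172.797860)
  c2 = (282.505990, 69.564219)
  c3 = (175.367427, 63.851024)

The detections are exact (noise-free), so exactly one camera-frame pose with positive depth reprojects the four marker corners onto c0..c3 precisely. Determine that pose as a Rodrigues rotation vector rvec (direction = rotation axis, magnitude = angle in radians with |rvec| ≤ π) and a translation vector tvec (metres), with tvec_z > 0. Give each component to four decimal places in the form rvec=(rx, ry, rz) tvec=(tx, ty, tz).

rvec=(-0.1655, 0.2076, 0.1427) tvec=(-0.1113, -0.1644, 0.7030)

Intrinsics K: fx=612.0, fy=566.9, cx=314.4, cy=249.0
Marker side s = 0.133 m; corners in marker frame (Z=0):
  M0 = (-0.0665, +0.0665, 0)
  M1 = (+0.0665, +0.0665, 0)
  M2 = (+0.0665, -0.0665, 0)
  M3 = (-0.0665, -0.0665, 0)
Detected image corners:
  c0 = (153.356772, 162.730146) px
  c1 = (262.676436, 172.797860) px
  c2 = (282.505990, 69.564219) px
  c3 = (175.367427, 63.851024) px
Planar DLT: solve 8×8 A·h = b for H (H[2,2]=1):
  H  [+746.45331 -203.55243 +217.51678]
  H  [+23.04554 +734.75510 +116.44627]
  H  [-0.30751 -0.21096 +1.00000]
B = K⁻¹H; ‖b₁‖=1.422471, ‖b₂‖=1.422471; λ = 2/(‖b₁‖+‖b₂‖) = 0.703002, sign → tz>0 ⇒ λ=+0.703002
r₁ = λ·B[:,0] = (+0.96851,+0.12353,-0.21618); r₂ = λ·B[:,1] = (-0.15763,+0.97630,-0.14831)
r₃ = r₁×r₂ = (+0.19274,+0.17771,+0.96502); SVD([r₁ r₂ r₃]) → R = UVᵀ:
  R  [+0.96851 -0.15763 +0.19274]
  R  [+0.12353 +0.97630 +0.17771]
  R  [-0.21618 -0.14831 +0.96502]
t = (-0.11129, -0.16438, +0.70300) m
tr R = 2.909828; θ = arccos((tr R − 1)/2) = 0.301427 rad = 17.270°
axis k = ((R−Rᵀ)₃₂, (R−Rᵀ)₁₃, (R−Rᵀ)₂₁) / (2 sinθ) = (-0.549076, +0.688688, +0.473524)
rvec = θ·k = (-0.165506, +0.207589, +0.142733)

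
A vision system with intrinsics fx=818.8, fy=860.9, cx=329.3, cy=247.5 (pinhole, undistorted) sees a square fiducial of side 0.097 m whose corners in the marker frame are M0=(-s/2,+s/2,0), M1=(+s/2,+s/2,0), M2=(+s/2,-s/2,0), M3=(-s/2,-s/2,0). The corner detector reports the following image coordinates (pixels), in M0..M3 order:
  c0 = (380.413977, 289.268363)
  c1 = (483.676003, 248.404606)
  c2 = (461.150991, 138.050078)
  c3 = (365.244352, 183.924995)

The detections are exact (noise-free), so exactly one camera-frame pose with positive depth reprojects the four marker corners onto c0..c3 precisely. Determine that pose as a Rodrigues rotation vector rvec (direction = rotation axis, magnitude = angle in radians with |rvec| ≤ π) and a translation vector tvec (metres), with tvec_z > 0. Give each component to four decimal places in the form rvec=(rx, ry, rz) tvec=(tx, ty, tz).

rvec=(-0.3915, 0.6007, -0.2476) tvec=(0.0762, -0.0265, 0.6832)

Intrinsics K: fx=818.8, fy=860.9, cx=329.3, cy=247.5
Marker side s = 0.097 m; corners in marker frame (Z=0):
  M0 = (-0.0485, +0.0485, 0)
  M1 = (+0.0485, +0.0485, 0)
  M2 = (+0.0485, -0.0485, 0)
  M3 = (-0.0485, -0.0485, 0)
Detected image corners:
  c0 = (380.413977, 289.268363) px
  c1 = (483.676003, 248.404606) px
  c2 = (461.150991, 138.050078) px
  c3 = (365.244352, 183.924995) px
Planar DLT: solve 8×8 A·h = b for H (H[2,2]=1):
  H  [+717.11569 -70.48148 +420.57430]
  H  [-604.70568 +976.96480 +214.04915]
  H  [-0.72969 -0.62335 +1.00000]
B = K⁻¹H; ‖b₁‖=1.463670, ‖b₂‖=1.463670; λ = 2/(‖b₁‖+‖b₂‖) = 0.683214, sign → tz>0 ⇒ λ=+0.683214
r₁ = λ·B[:,0] = (+0.79886,-0.33657,-0.49853); r₂ = λ·B[:,1] = (+0.11247,+0.89776,-0.42588)
r₃ = r₁×r₂ = (+0.59090,+0.28415,+0.75504); SVD([r₁ r₂ r₃]) → R = UVᵀ:
  R  [+0.79886 +0.11247 +0.59090]
  R  [-0.33657 +0.89776 +0.28415]
  R  [-0.49853 -0.42588 +0.75504]
t = (+0.07616, -0.02655, +0.68321) m
tr R = 2.451668; θ = arccos((tr R − 1)/2) = 0.758550 rad = 43.462°
axis k = ((R−Rᵀ)₃₂, (R−Rᵀ)₁₃, (R−Rᵀ)₂₁) / (2 sinθ) = (-0.516113, +0.791890, -0.326401)
rvec = θ·k = (-0.391497, +0.600689, -0.247592)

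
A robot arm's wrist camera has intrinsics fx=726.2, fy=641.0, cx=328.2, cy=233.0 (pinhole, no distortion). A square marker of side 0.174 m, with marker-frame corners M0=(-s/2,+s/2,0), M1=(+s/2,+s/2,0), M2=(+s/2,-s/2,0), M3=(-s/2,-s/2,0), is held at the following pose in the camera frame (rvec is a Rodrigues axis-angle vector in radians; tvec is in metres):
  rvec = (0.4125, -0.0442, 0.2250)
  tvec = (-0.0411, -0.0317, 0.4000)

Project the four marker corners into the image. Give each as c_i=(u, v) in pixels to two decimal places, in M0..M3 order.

c0=(80.46, 274.78) c1=(367.68, 325.78) c2=(451.25, 76.50) c3=(112.85, 5.10)

Intrinsics K: fx=726.2, fy=641.0, cx=328.2, cy=233.0
Marker side s = 0.174 m; corners in marker frame (Z=0):
  M0 = (-0.0870, +0.0870, 0)
  M1 = (+0.0870, +0.0870, 0)
  M2 = (+0.0870, -0.0870, 0)
  M3 = (-0.0870, -0.0870, 0)
rvec = (0.4125, -0.0442, 0.2250), |rvec| = θ = 0.47195 rad = 27.041°
Rodrigues: sinθ=0.45462, 1−cosθ=0.10932; R = I + sinθ·[k]× + (1−cosθ)·[k]×²:
    [+0.97420 -0.22569 +0.00297]
    [+0.20779 +0.89164 -0.40224]
    [+0.08813 +0.39248 +0.91553]
t = (-0.0411, -0.0317, 0.4000) m
M0: Pc = R·M0+t = (-0.14549, +0.02780, +0.42648); u = 726.2·(-0.14549)/0.42648 + 328.2 = 80.4623, v = 641.0·(+0.02780)/0.42648 + 233.0 = 274.7762
M1: Pc = R·M1+t = (+0.02402, +0.06395, +0.44181); u = 726.2·(+0.02402)/0.44181 + 328.2 = 367.6814, v = 641.0·(+0.06395)/0.44181 + 233.0 = 325.7825
M2: Pc = R·M2+t = (+0.06329, -0.09120, +0.37352); u = 726.2·(+0.06329)/0.37352 + 328.2 = 451.2479, v = 641.0·(-0.09120)/0.37352 + 233.0 = 76.5003
M3: Pc = R·M3+t = (-0.10622, -0.12735, +0.35819); u = 726.2·(-0.10622)/0.35819 + 328.2 = 112.8462, v = 641.0·(-0.12735)/0.35819 + 233.0 = 5.0973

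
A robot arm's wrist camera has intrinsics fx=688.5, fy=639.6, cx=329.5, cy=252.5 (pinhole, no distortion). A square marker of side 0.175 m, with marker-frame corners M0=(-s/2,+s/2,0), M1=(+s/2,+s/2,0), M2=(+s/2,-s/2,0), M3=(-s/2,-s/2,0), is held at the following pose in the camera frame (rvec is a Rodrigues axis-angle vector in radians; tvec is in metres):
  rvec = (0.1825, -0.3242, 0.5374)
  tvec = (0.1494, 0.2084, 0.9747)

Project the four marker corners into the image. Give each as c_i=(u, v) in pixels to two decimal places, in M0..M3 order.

c0=(352.86, 414.51) c1=(447.81, 456.84) c2=(513.41, 365.16) c3=(421.21, 316.18)

Intrinsics K: fx=688.5, fy=639.6, cx=329.5, cy=252.5
Marker side s = 0.175 m; corners in marker frame (Z=0):
  M0 = (-0.0875, +0.0875, 0)
  M1 = (+0.0875, +0.0875, 0)
  M2 = (+0.0875, -0.0875, 0)
  M3 = (-0.0875, -0.0875, 0)
rvec = (0.1825, -0.3242, 0.5374), |rvec| = θ = 0.65361 rad = 37.449°
Rodrigues: sinθ=0.60806, 1−cosθ=0.20611; R = I + sinθ·[k]× + (1−cosθ)·[k]×²:
    [+0.80996 -0.52849 -0.25429]
    [+0.47140 +0.84460 -0.25384]
    [+0.34892 +0.08573 +0.93322]
t = (0.1494, 0.2084, 0.9747) m
M0: Pc = R·M0+t = (+0.03229, +0.24105, +0.95167); u = 688.5·(+0.03229)/0.95167 + 329.5 = 352.8575, v = 639.6·(+0.24105)/0.95167 + 252.5 = 414.5086
M1: Pc = R·M1+t = (+0.17403, +0.32355, +1.01273); u = 688.5·(+0.17403)/1.01273 + 329.5 = 447.8124, v = 639.6·(+0.32355)/1.01273 + 252.5 = 456.8410
M2: Pc = R·M2+t = (+0.26651, +0.17575, +0.99773); u = 688.5·(+0.26651)/0.99773 + 329.5 = 513.4127, v = 639.6·(+0.17575)/0.99773 + 252.5 = 365.1623
M3: Pc = R·M3+t = (+0.12477, +0.09325, +0.93667); u = 688.5·(+0.12477)/0.93667 + 329.5 = 421.2134, v = 639.6·(+0.09325)/0.93667 + 252.5 = 316.1753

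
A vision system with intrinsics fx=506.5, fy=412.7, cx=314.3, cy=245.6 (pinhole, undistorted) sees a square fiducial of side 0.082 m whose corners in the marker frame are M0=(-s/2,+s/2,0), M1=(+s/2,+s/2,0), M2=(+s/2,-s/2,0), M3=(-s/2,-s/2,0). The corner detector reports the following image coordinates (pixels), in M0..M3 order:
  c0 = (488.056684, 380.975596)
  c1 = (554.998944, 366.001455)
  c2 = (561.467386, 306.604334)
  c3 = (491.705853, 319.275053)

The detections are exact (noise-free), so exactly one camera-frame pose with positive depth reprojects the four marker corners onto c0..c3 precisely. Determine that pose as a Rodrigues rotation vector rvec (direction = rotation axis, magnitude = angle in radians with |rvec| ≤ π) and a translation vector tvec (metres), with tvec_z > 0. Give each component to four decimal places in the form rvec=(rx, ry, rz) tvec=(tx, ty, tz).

Intrinsics K: fx=506.5, fy=412.7, cx=314.3, cy=245.6
Marker side s = 0.082 m; corners in marker frame (Z=0):
  M0 = (-0.0410, +0.0410, 0)
  M1 = (+0.0410, +0.0410, 0)
  M2 = (+0.0410, -0.0410, 0)
  M3 = (-0.0410, -0.0410, 0)
Detected image corners:
  c0 = (488.056684, 380.975596) px
  c1 = (554.998944, 366.001455) px
  c2 = (561.467386, 306.604334) px
  c3 = (491.705853, 319.275053) px
Planar DLT: solve 8×8 A·h = b for H (H[2,2]=1):
  H  [+1141.69067 +224.32962 +524.82544]
  H  [+33.17161 +925.65411 +343.72573]
  H  [+0.58871 +0.54658 +1.00000]
B = K⁻¹H; ‖b₁‖=1.996721, ‖b₂‖=1.996721; λ = 2/(‖b₁‖+‖b₂‖) = 0.500821, sign → tz>0 ⇒ λ=+0.500821
r₁ = λ·B[:,0] = (+0.94593,-0.13520,+0.29484); r₂ = λ·B[:,1] = (+0.05195,+0.96040,+0.27374)
r₃ = r₁×r₂ = (-0.32017,-0.24362,+0.91550); SVD([r₁ r₂ r₃]) → R = UVᵀ:
  R  [+0.94593 +0.05195 -0.32017]
  R  [-0.13520 +0.96040 -0.24362]
  R  [+0.29484 +0.27374 +0.91550]
t = (+0.20817, +0.11908, +0.50082) m
tr R = 2.821834; θ = arccos((tr R − 1)/2) = 0.425295 rad = 24.368°
axis k = ((R−Rᵀ)₃₂, (R−Rᵀ)₁₃, (R−Rᵀ)₂₁) / (2 sinθ) = (+0.626963, -0.745303, -0.226806)
rvec = θ·k = (+0.266644, -0.316974, -0.096460)

rvec=(0.2666, -0.3170, -0.0965) tvec=(0.2082, 0.1191, 0.5008)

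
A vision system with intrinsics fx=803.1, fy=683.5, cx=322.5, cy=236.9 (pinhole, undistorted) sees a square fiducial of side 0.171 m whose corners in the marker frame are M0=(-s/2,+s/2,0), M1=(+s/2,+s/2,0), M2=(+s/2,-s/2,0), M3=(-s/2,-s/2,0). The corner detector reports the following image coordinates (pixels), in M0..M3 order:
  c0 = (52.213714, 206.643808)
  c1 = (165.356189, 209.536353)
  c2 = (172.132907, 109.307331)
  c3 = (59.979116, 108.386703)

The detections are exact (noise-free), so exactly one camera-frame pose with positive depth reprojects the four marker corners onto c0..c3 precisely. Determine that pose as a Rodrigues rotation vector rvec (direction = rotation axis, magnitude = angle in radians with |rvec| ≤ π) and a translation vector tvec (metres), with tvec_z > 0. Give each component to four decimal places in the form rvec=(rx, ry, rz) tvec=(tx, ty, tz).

rvec=(-0.0713, 0.1332, 0.0392) tvec=(-0.3054, -0.1341, 1.1647)

Intrinsics K: fx=803.1, fy=683.5, cx=322.5, cy=236.9
Marker side s = 0.171 m; corners in marker frame (Z=0):
  M0 = (-0.0855, +0.0855, 0)
  M1 = (+0.0855, +0.0855, 0)
  M2 = (+0.0855, -0.0855, 0)
  M3 = (-0.0855, -0.0855, 0)
Detected image corners:
  c0 = (52.213714, 206.643808) px
  c1 = (165.356189, 209.536353) px
  c2 = (172.132907, 109.307331) px
  c3 = (59.979116, 108.386703) px
Planar DLT: solve 8×8 A·h = b for H (H[2,2]=1):
  H  [+645.81054 -49.15433 +111.88461]
  H  [-7.11393 +571.00153 +158.20990]
  H  [-0.11507 -0.05875 +1.00000]
B = K⁻¹H; ‖b₁‖=0.858611, ‖b₂‖=0.858611; λ = 2/(‖b₁‖+‖b₂‖) = 1.164672, sign → tz>0 ⇒ λ=+1.164672
r₁ = λ·B[:,0] = (+0.99038,+0.03433,-0.13402); r₂ = λ·B[:,1] = (-0.04381,+0.99669,-0.06843)
r₃ = r₁×r₂ = (+0.13122,+0.07364,+0.98861); SVD([r₁ r₂ r₃]) → R = UVᵀ:
  R  [+0.99038 -0.04381 +0.13122]
  R  [+0.03433 +0.99669 +0.07364]
  R  [-0.13402 -0.06843 +0.98861]
t = (-0.30544, -0.13409, +1.16467) m
tr R = 2.975692; θ = arccos((tr R − 1)/2) = 0.156068 rad = 8.942°
axis k = ((R−Rᵀ)₃₂, (R−Rᵀ)₁₃, (R−Rᵀ)₂₁) / (2 sinθ) = (-0.457004, +0.853216, +0.251338)
rvec = θ·k = (-0.071324, +0.133160, +0.039226)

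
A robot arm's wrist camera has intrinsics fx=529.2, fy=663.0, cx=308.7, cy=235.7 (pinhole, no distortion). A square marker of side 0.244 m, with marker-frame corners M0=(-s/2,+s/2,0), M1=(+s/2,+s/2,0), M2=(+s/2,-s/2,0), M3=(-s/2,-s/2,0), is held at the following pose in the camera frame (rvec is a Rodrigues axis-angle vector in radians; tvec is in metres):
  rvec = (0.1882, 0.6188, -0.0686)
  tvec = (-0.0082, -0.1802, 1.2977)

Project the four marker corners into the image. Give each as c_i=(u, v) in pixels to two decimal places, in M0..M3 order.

Intrinsics K: fx=529.2, fy=663.0, cx=308.7, cy=235.7
Marker side s = 0.244 m; corners in marker frame (Z=0):
  M0 = (-0.1220, +0.1220, 0)
  M1 = (+0.1220, +0.1220, 0)
  M2 = (+0.1220, -0.1220, 0)
  M3 = (-0.1220, -0.1220, 0)
rvec = (0.1882, 0.6188, -0.0686), |rvec| = θ = 0.65041 rad = 37.266°
Rodrigues: sinθ=0.60552, 1−cosθ=0.20417; R = I + sinθ·[k]× + (1−cosθ)·[k]×²:
    [+0.81293 +0.12007 +0.56985]
    [-0.00766 +0.98063 -0.19570]
    [-0.58232 +0.15472 +0.79810]
t = (-0.0082, -0.1802, 1.2977) m
M0: Pc = R·M0+t = (-0.09273, -0.05963, +1.38762); u = 529.2·(-0.09273)/1.38762 + 308.7 = 273.3358, v = 663.0·(-0.05963)/1.38762 + 235.7 = 207.2099
M1: Pc = R·M1+t = (+0.10563, -0.06150, +1.24553); u = 529.2·(+0.10563)/1.24553 + 308.7 = 353.5780, v = 663.0·(-0.06150)/1.24553 + 235.7 = 202.9650
M2: Pc = R·M2+t = (+0.07633, -0.30077, +1.20778); u = 529.2·(+0.07633)/1.20778 + 308.7 = 342.1440, v = 663.0·(-0.30077)/1.20778 + 235.7 = 70.5942
M3: Pc = R·M3+t = (-0.12203, -0.29890, +1.34987); u = 529.2·(-0.12203)/1.34987 + 308.7 = 260.8612, v = 663.0·(-0.29890)/1.34987 + 235.7 = 88.8909

c0=(273.34, 207.21) c1=(353.58, 202.97) c2=(342.14, 70.59) c3=(260.86, 88.89)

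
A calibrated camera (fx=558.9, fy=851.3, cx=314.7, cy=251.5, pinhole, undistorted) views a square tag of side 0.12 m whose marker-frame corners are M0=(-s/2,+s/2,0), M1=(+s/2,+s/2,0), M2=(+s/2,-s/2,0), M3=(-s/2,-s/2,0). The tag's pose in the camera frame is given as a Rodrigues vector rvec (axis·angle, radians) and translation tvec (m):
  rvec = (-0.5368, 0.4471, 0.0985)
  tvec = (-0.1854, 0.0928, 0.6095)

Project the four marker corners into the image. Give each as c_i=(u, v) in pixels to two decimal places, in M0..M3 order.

Intrinsics K: fx=558.9, fy=851.3, cx=314.7, cy=251.5
Marker side s = 0.12 m; corners in marker frame (Z=0):
  M0 = (-0.0600, +0.0600, 0)
  M1 = (+0.0600, +0.0600, 0)
  M2 = (+0.0600, -0.0600, 0)
  M3 = (-0.0600, -0.0600, 0)
rvec = (-0.5368, 0.4471, 0.0985), |rvec| = θ = 0.70552 rad = 40.423°
Rodrigues: sinθ=0.64843, 1−cosθ=0.23872; R = I + sinθ·[k]× + (1−cosθ)·[k]×²:
    [+0.89948 -0.20564 +0.38556]
    [-0.02458 +0.85715 +0.51448]
    [-0.43628 -0.47224 +0.76593]
t = (-0.1854, 0.0928, 0.6095) m
M0: Pc = R·M0+t = (-0.25171, +0.14570, +0.60734); u = 558.9·(-0.25171)/0.60734 + 314.7 = 83.0698, v = 851.3·(+0.14570)/0.60734 + 251.5 = 455.7297
M1: Pc = R·M1+t = (-0.14377, +0.14275, +0.55499); u = 558.9·(-0.14377)/0.55499 + 314.7 = 169.9172, v = 851.3·(+0.14275)/0.55499 + 251.5 = 470.4715
M2: Pc = R·M2+t = (-0.11909, +0.03990, +0.61166); u = 558.9·(-0.11909)/0.61166 + 314.7 = 205.8789, v = 851.3·(+0.03990)/0.61166 + 251.5 = 307.0277
M3: Pc = R·M3+t = (-0.22703, +0.04285, +0.66401); u = 558.9·(-0.22703)/0.66401 + 314.7 = 123.6079, v = 851.3·(+0.04285)/0.66401 + 251.5 = 306.4306

c0=(83.07, 455.73) c1=(169.92, 470.47) c2=(205.88, 307.03) c3=(123.61, 306.43)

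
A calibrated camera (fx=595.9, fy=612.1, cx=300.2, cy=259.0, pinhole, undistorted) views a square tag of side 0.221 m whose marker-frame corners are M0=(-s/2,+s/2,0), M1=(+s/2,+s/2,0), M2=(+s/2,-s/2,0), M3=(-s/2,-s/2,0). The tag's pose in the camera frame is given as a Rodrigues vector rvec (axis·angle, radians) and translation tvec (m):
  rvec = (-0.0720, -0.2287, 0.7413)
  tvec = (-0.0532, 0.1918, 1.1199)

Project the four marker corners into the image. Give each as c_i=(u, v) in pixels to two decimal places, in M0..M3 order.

Intrinsics K: fx=595.9, fy=612.1, cx=300.2, cy=259.0
Marker side s = 0.221 m; corners in marker frame (Z=0):
  M0 = (-0.1105, +0.1105, 0)
  M1 = (+0.1105, +0.1105, 0)
  M2 = (+0.1105, -0.1105, 0)
  M3 = (-0.1105, -0.1105, 0)
rvec = (-0.0720, -0.2287, 0.7413), |rvec| = θ = 0.77911 rad = 44.640°
Rodrigues: sinθ=0.70265, 1−cosθ=0.28846; R = I + sinθ·[k]× + (1−cosθ)·[k]×²:
    [+0.71400 -0.66072 -0.23162]
    [+0.67637 +0.73639 -0.01563]
    [+0.18089 -0.14550 +0.97268]
t = (-0.0532, 0.1918, 1.1199) m
M0: Pc = R·M0+t = (-0.20511, +0.19843, +1.08383); u = 595.9·(-0.20511)/1.08383 + 300.2 = 187.4306, v = 612.1·(+0.19843)/1.08383 + 259.0 = 371.0656
M1: Pc = R·M1+t = (-0.04731, +0.34791, +1.12381); u = 595.9·(-0.04731)/1.12381 + 300.2 = 275.1126, v = 612.1·(+0.34791)/1.12381 + 259.0 = 448.4946
M2: Pc = R·M2+t = (+0.09871, +0.18517, +1.15597); u = 595.9·(+0.09871)/1.15597 + 300.2 = 351.0834, v = 612.1·(+0.18517)/1.15597 + 259.0 = 357.0488
M3: Pc = R·M3+t = (-0.05909, +0.03569, +1.11599); u = 595.9·(-0.05909)/1.11599 + 300.2 = 268.6493, v = 612.1·(+0.03569)/1.11599 + 259.0 = 278.5750

c0=(187.43, 371.07) c1=(275.11, 448.49) c2=(351.08, 357.05) c3=(268.65, 278.57)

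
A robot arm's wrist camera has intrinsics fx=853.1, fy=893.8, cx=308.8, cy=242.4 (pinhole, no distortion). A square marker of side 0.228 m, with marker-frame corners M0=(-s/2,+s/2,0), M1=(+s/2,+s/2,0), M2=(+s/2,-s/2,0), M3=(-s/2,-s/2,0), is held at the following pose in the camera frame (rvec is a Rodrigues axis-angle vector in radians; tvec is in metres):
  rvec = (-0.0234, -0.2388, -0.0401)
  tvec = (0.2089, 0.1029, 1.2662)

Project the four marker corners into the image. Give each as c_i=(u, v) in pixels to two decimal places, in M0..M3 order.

Intrinsics K: fx=853.1, fy=893.8, cx=308.8, cy=242.4
Marker side s = 0.228 m; corners in marker frame (Z=0):
  M0 = (-0.1140, +0.1140, 0)
  M1 = (+0.1140, +0.1140, 0)
  M2 = (+0.1140, -0.1140, 0)
  M3 = (-0.1140, -0.1140, 0)
rvec = (-0.0234, -0.2388, -0.0401), |rvec| = θ = 0.24327 rad = 13.938°
Rodrigues: sinθ=0.24088, 1−cosθ=0.02944; R = I + sinθ·[k]× + (1−cosθ)·[k]×²:
    [+0.97083 +0.04249 -0.23598]
    [-0.03693 +0.99893 +0.02793]
    [+0.23692 -0.01841 +0.97136]
t = (0.2089, 0.1029, 1.2662) m
M0: Pc = R·M0+t = (+0.10307, +0.22099, +1.23709); u = 853.1·(+0.10307)/1.23709 + 308.8 = 379.8765, v = 893.8·(+0.22099)/1.23709 + 242.4 = 402.0633
M1: Pc = R·M1+t = (+0.32442, +0.21257, +1.29111); u = 853.1·(+0.32442)/1.29111 + 308.8 = 523.1587, v = 893.8·(+0.21257)/1.29111 + 242.4 = 389.5551
M2: Pc = R·M2+t = (+0.31473, -0.01519, +1.29531); u = 853.1·(+0.31473)/1.29531 + 308.8 = 516.0844, v = 893.8·(-0.01519)/1.29531 + 242.4 = 231.9204
M3: Pc = R·M3+t = (+0.09338, -0.00677, +1.24129); u = 853.1·(+0.09338)/1.24129 + 308.8 = 372.9788, v = 893.8·(-0.00677)/1.24129 + 242.4 = 237.5265

c0=(379.88, 402.06) c1=(523.16, 389.56) c2=(516.08, 231.92) c3=(372.98, 237.53)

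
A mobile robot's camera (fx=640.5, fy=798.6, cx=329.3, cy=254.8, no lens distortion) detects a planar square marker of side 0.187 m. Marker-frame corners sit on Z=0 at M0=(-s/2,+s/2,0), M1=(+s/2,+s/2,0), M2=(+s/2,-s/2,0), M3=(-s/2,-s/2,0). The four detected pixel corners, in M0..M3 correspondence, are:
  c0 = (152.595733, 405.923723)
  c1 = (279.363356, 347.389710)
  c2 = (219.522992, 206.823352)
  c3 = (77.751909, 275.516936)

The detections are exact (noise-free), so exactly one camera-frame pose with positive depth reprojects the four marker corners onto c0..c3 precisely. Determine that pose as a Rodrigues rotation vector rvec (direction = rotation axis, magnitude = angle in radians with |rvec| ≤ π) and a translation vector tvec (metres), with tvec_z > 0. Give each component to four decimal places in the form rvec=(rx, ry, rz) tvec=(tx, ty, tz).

rvec=(0.5673, -0.0241, -0.3738) tvec=(-0.1860, 0.0599, 0.8183)

Intrinsics K: fx=640.5, fy=798.6, cx=329.3, cy=254.8
Marker side s = 0.187 m; corners in marker frame (Z=0):
  M0 = (-0.0935, +0.0935, 0)
  M1 = (+0.0935, +0.0935, 0)
  M2 = (+0.0935, -0.0935, 0)
  M3 = (-0.0935, -0.0935, 0)
Detected image corners:
  c0 = (152.595733, 405.923723) px
  c1 = (279.363356, 347.389710) px
  c2 = (219.522992, 206.823352) px
  c3 = (77.751909, 275.516936) px
Planar DLT: solve 8×8 A·h = b for H (H[2,2]=1):
  H  [+697.82223 +478.33484 +183.73176]
  H  [-368.65100 +923.97279 +313.29786]
  H  [-0.09748 +0.64644 +1.00000]
B = K⁻¹H; ‖b₁‖=1.222115, ‖b₂‖=1.222115; λ = 2/(‖b₁‖+‖b₂‖) = 0.818253, sign → tz>0 ⇒ λ=+0.818253
r₁ = λ·B[:,0] = (+0.93249,-0.35227,-0.07976); r₂ = λ·B[:,1] = (+0.33913,+0.77795,+0.52895)
r₃ = r₁×r₂ = (-0.12429,-0.52029,+0.84490); SVD([r₁ r₂ r₃]) → R = UVᵀ:
  R  [+0.93249 +0.33914 -0.12429]
  R  [-0.35227 +0.77795 -0.52029]
  R  [-0.07976 +0.52895 +0.84490]
t = (-0.18597, +0.05994, +0.81825) m
tr R = 2.555334; θ = arccos((tr R − 1)/2) = 0.679850 rad = 38.953°
axis k = ((R−Rᵀ)₃₂, (R−Rᵀ)₁₃, (R−Rᵀ)₂₁) / (2 sinθ) = (+0.834484, -0.035411, -0.549893)
rvec = θ·k = (+0.567324, -0.024074, -0.373845)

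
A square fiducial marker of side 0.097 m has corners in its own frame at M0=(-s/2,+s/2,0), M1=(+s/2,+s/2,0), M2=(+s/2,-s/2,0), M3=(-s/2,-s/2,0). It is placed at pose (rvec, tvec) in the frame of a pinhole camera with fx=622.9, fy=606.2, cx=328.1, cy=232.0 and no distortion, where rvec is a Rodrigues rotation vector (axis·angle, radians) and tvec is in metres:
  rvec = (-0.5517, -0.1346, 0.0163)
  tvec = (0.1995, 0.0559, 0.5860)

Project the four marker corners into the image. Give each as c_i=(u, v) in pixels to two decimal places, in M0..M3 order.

Intrinsics K: fx=622.9, fy=606.2, cx=328.1, cy=232.0
Marker side s = 0.097 m; corners in marker frame (Z=0):
  M0 = (-0.0485, +0.0485, 0)
  M1 = (+0.0485, +0.0485, 0)
  M2 = (+0.0485, -0.0485, 0)
  M3 = (-0.0485, -0.0485, 0)
rvec = (-0.5517, -0.1346, 0.0163), |rvec| = θ = 0.56812 rad = 32.551°
Rodrigues: sinθ=0.53804, 1−cosθ=0.15708; R = I + sinθ·[k]× + (1−cosθ)·[k]×²:
    [+0.99105 +0.02070 -0.13185]
    [+0.05158 +0.85173 +0.52143]
    [+0.12310 -0.52357 +0.84305]
t = (0.1995, 0.0559, 0.5860) m
M0: Pc = R·M0+t = (+0.15244, +0.09471, +0.55464); u = 622.9·(+0.15244)/0.55464 + 328.1 = 499.2998, v = 606.2·(+0.09471)/0.55464 + 232.0 = 335.5122
M1: Pc = R·M1+t = (+0.24857, +0.09971, +0.56658); u = 622.9·(+0.24857)/0.56658 + 328.1 = 601.3802, v = 606.2·(+0.09971)/0.56658 + 232.0 = 338.6837
M2: Pc = R·M2+t = (+0.24656, +0.01709, +0.61736); u = 622.9·(+0.24656)/0.61736 + 328.1 = 576.8732, v = 606.2·(+0.01709)/0.61736 + 232.0 = 248.7834
M3: Pc = R·M3+t = (+0.15043, +0.01209, +0.60542); u = 622.9·(+0.15043)/0.60542 + 328.1 = 482.8724, v = 606.2·(+0.01209)/0.60542 + 232.0 = 244.1049

c0=(499.30, 335.51) c1=(601.38, 338.68) c2=(576.87, 248.78) c3=(482.87, 244.10)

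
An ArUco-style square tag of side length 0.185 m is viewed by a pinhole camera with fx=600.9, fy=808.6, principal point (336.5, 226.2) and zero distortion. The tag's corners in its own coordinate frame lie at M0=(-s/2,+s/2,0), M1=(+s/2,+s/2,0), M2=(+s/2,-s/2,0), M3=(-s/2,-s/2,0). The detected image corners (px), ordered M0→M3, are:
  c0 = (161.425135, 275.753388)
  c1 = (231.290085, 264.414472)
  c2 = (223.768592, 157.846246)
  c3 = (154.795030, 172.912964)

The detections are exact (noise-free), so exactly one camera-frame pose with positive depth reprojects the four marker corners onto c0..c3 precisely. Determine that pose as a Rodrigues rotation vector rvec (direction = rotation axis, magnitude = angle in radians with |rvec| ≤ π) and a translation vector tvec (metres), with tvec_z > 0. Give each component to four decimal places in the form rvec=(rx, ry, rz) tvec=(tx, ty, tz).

rvec=(-0.0538, 0.2893, -0.1164) tvec=(-0.3402, -0.0150, 1.4165)

Intrinsics K: fx=600.9, fy=808.6, cx=336.5, cy=226.2
Marker side s = 0.185 m; corners in marker frame (Z=0):
  M0 = (-0.0925, +0.0925, 0)
  M1 = (+0.0925, +0.0925, 0)
  M2 = (+0.0925, -0.0925, 0)
  M3 = (-0.0925, -0.0925, 0)
Detected image corners:
  c0 = (161.425135, 275.753388) px
  c1 = (231.290085, 264.414472) px
  c2 = (223.768592, 157.846246) px
  c3 = (154.795030, 172.912964) px
Planar DLT: solve 8×8 A·h = b for H (H[2,2]=1):
  H  [+336.92494 +28.72409 +192.16583]
  H  [-114.66446 +555.08029 +217.61500]
  H  [-0.19865 -0.04916 +1.00000]
B = K⁻¹H; ‖b₁‖=0.705977, ‖b₂‖=0.705977; λ = 2/(‖b₁‖+‖b₂‖) = 1.416476, sign → tz>0 ⇒ λ=+1.416476
r₁ = λ·B[:,0] = (+0.95179,-0.12215,-0.28138); r₂ = λ·B[:,1] = (+0.10671,+0.99185,-0.06964)
r₃ = r₁×r₂ = (+0.28759,+0.03625,+0.95707); SVD([r₁ r₂ r₃]) → R = UVᵀ:
  R  [+0.95179 +0.10671 +0.28759]
  R  [-0.12215 +0.99185 +0.03625]
  R  [-0.28138 -0.06964 +0.95707]
t = (-0.34023, -0.01504, +1.41648) m
tr R = 2.900705; θ = arccos((tr R − 1)/2) = 0.316429 rad = 18.130°
axis k = ((R−Rᵀ)₃₂, (R−Rᵀ)₁₃, (R−Rᵀ)₂₁) / (2 sinθ) = (-0.170143, +0.914235, -0.367729)
rvec = θ·k = (-0.053838, +0.289290, -0.116360)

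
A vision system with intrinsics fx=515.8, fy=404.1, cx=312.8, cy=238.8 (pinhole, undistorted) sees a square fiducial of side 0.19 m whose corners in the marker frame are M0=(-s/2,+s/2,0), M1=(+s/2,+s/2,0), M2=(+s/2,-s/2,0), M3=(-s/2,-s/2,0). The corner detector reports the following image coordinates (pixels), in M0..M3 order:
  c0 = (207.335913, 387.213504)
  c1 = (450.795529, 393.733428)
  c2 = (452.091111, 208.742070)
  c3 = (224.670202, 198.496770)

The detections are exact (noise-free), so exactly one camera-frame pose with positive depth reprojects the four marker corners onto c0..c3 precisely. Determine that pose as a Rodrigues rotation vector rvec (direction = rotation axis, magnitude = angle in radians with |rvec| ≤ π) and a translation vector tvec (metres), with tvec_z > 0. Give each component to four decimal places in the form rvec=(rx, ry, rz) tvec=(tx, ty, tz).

rvec=(-0.1461, -0.0539, 0.0491) tvec=(0.0180, 0.0566, 0.4148)

Intrinsics K: fx=515.8, fy=404.1, cx=312.8, cy=238.8
Marker side s = 0.19 m; corners in marker frame (Z=0):
  M0 = (-0.0950, +0.0950, 0)
  M1 = (+0.0950, +0.0950, 0)
  M2 = (+0.0950, -0.0950, 0)
  M3 = (-0.0950, -0.0950, 0)
Detected image corners:
  c0 = (207.335913, 387.213504) px
  c1 = (450.795529, 393.733428) px
  c2 = (452.091111, 208.742070) px
  c3 = (224.670202, 198.496770) px
Planar DLT: solve 8×8 A·h = b for H (H[2,2]=1):
  H  [+1278.05582 -166.59897 +335.23071]
  H  [+80.33279 +878.24717 +293.95474]
  H  [+0.12080 -0.35376 +1.00000]
B = K⁻¹H; ‖b₁‖=2.410954, ‖b₂‖=2.410954; λ = 2/(‖b₁‖+‖b₂‖) = 0.414774, sign → tz>0 ⇒ λ=+0.414774
r₁ = λ·B[:,0] = (+0.99734,+0.05284,+0.05011); r₂ = λ·B[:,1] = (-0.04499,+0.98815,-0.14673)
r₃ = r₁×r₂ = (-0.05727,+0.14409,+0.98791); SVD([r₁ r₂ r₃]) → R = UVᵀ:
  R  [+0.99734 -0.04499 -0.05727]
  R  [+0.05284 +0.98815 +0.14409]
  R  [+0.05011 -0.14673 +0.98791]
t = (+0.01804, +0.05661, +0.41477) m
tr R = 2.973405; θ = arccos((tr R − 1)/2) = 0.163262 rad = 9.354°
axis k = ((R−Rᵀ)₃₂, (R−Rᵀ)₁₃, (R−Rᵀ)₂₁) / (2 sinθ) = (-0.894612, -0.330302, +0.300949)
rvec = θ·k = (-0.146056, -0.053926, +0.049133)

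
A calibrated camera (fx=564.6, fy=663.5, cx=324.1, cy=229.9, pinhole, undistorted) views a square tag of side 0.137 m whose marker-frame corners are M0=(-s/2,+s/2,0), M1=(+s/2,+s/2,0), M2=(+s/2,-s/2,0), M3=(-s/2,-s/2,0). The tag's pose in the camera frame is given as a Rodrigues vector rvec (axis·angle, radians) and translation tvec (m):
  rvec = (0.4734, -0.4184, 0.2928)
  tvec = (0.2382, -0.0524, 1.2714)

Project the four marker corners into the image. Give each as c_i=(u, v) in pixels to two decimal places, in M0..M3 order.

c0=(392.45, 226.73) c1=(440.21, 238.83) c2=(467.01, 178.57) c3=(418.59, 162.89)

Intrinsics K: fx=564.6, fy=663.5, cx=324.1, cy=229.9
Marker side s = 0.137 m; corners in marker frame (Z=0):
  M0 = (-0.0685, +0.0685, 0)
  M1 = (+0.0685, +0.0685, 0)
  M2 = (+0.0685, -0.0685, 0)
  M3 = (-0.0685, -0.0685, 0)
rvec = (0.4734, -0.4184, 0.2928), |rvec| = θ = 0.69635 rad = 39.898°
Rodrigues: sinθ=0.64142, 1−cosθ=0.23281; R = I + sinθ·[k]× + (1−cosθ)·[k]×²:
    [+0.87479 -0.36480 -0.31885]
    [+0.17461 +0.85124 -0.49488]
    [+0.45195 +0.37724 +0.80835]
t = (0.2382, -0.0524, 1.2714) m
M0: Pc = R·M0+t = (+0.15329, -0.00605, +1.26628); u = 564.6·(+0.15329)/1.26628 + 324.1 = 392.4468, v = 663.5·(-0.00605)/1.26628 + 229.9 = 226.7296
M1: Pc = R·M1+t = (+0.27313, +0.01787, +1.32820); u = 564.6·(+0.27313)/1.32820 + 324.1 = 440.2057, v = 663.5·(+0.01787)/1.32820 + 229.9 = 238.8272
M2: Pc = R·M2+t = (+0.32311, -0.09875, +1.27652); u = 564.6·(+0.32311)/1.27652 + 324.1 = 467.0115, v = 663.5·(-0.09875)/1.27652 + 229.9 = 178.5727
M3: Pc = R·M3+t = (+0.20327, -0.12267, +1.21460); u = 564.6·(+0.20327)/1.21460 + 324.1 = 418.5869, v = 663.5·(-0.12267)/1.21460 + 229.9 = 162.8888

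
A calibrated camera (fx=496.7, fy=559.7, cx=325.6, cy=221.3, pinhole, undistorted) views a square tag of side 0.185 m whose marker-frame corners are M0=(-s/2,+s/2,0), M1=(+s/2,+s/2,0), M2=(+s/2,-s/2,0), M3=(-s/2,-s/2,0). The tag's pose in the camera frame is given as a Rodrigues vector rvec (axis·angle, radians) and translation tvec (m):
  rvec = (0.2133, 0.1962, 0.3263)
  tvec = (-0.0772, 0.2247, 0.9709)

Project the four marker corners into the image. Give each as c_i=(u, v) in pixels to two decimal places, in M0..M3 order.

c0=(231.70, 376.40) c1=(316.14, 416.59) c2=(344.75, 323.28) c3=(255.59, 284.04)

Intrinsics K: fx=496.7, fy=559.7, cx=325.6, cy=221.3
Marker side s = 0.185 m; corners in marker frame (Z=0):
  M0 = (-0.0925, +0.0925, 0)
  M1 = (+0.0925, +0.0925, 0)
  M2 = (+0.0925, -0.0925, 0)
  M3 = (-0.0925, -0.0925, 0)
rvec = (0.2133, 0.1962, 0.3263), |rvec| = θ = 0.43642 rad = 25.005°
Rodrigues: sinθ=0.42270, 1−cosθ=0.09373; R = I + sinθ·[k]× + (1−cosθ)·[k]×²:
    [+0.92866 -0.29545 +0.22428]
    [+0.33663 +0.92521 -0.17509]
    [-0.15578 +0.23810 +0.95867]
t = (-0.0772, 0.2247, 0.9709) m
M0: Pc = R·M0+t = (-0.19043, +0.27914, +1.00733); u = 496.7·(-0.19043)/1.00733 + 325.6 = 231.7022, v = 559.7·(+0.27914)/1.00733 + 221.3 = 376.3992
M1: Pc = R·M1+t = (-0.01863, +0.34142, +0.97851); u = 496.7·(-0.01863)/0.97851 + 325.6 = 316.1445, v = 559.7·(+0.34142)/0.97851 + 221.3 = 416.5892
M2: Pc = R·M2+t = (+0.03603, +0.17026, +0.93447); u = 496.7·(+0.03603)/0.93447 + 325.6 = 344.7510, v = 559.7·(+0.17026)/0.93447 + 221.3 = 323.2753
M3: Pc = R·M3+t = (-0.13577, +0.10798, +0.96329); u = 496.7·(-0.13577)/0.96329 + 325.6 = 255.5915, v = 559.7·(+0.10798)/0.96329 + 221.3 = 284.0393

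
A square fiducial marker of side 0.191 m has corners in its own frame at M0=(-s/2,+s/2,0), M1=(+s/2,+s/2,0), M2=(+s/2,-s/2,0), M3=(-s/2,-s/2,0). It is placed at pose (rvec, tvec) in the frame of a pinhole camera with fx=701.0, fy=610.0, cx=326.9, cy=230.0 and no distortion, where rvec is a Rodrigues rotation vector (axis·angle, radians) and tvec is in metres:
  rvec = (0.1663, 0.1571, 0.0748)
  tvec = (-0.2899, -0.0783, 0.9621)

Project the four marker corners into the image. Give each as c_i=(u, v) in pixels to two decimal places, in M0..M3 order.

c0=(51.63, 234.49) c1=(180.27, 245.14) c2=(183.92, 122.67) c3=(50.81, 115.29)

Intrinsics K: fx=701.0, fy=610.0, cx=326.9, cy=230.0
Marker side s = 0.191 m; corners in marker frame (Z=0):
  M0 = (-0.0955, +0.0955, 0)
  M1 = (+0.0955, +0.0955, 0)
  M2 = (+0.0955, -0.0955, 0)
  M3 = (-0.0955, -0.0955, 0)
rvec = (0.1663, 0.1571, 0.0748), |rvec| = θ = 0.24069 rad = 13.790°
Rodrigues: sinθ=0.23837, 1−cosθ=0.02883; R = I + sinθ·[k]× + (1−cosθ)·[k]×²:
    [+0.98494 -0.06108 +0.16178]
    [+0.08708 +0.98345 -0.15885]
    [-0.14940 +0.17055 +0.97396]
t = (-0.2899, -0.0783, 0.9621) m
M0: Pc = R·M0+t = (-0.38979, +0.00730, +0.99265); u = 701.0·(-0.38979)/0.99265 + 326.9 = 51.6322, v = 610.0·(+0.00730)/0.99265 + 230.0 = 234.4883
M1: Pc = R·M1+t = (-0.20167, +0.02394, +0.96412); u = 701.0·(-0.20167)/0.96412 + 326.9 = 180.2668, v = 610.0·(+0.02394)/0.96412 + 230.0 = 245.1444
M2: Pc = R·M2+t = (-0.19001, -0.16390, +0.93155); u = 701.0·(-0.19001)/0.93155 + 326.9 = 183.9183, v = 610.0·(-0.16390)/0.93155 + 230.0 = 122.6715
M3: Pc = R·M3+t = (-0.37813, -0.18054, +0.96008); u = 701.0·(-0.37813)/0.96008 + 326.9 = 50.8108, v = 610.0·(-0.18054)/0.96008 + 230.0 = 115.2940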